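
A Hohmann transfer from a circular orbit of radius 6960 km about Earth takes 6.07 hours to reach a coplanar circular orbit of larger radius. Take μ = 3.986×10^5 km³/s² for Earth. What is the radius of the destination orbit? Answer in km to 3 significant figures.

r₂ = 46700 km

Transfer time t = 6.07 hours = 21852 s, and t = π√(a_t³/μ).
So a_t = (μ t²/π²)^(1/3) = (3.986×10^5 × (21852)² / π²)^(1/3) = 26817 km.
Since a_t = (r₁ + r₂)/2, r₂ = 2a_t − r₁ = 2×26817 − 6960 = 46674 km.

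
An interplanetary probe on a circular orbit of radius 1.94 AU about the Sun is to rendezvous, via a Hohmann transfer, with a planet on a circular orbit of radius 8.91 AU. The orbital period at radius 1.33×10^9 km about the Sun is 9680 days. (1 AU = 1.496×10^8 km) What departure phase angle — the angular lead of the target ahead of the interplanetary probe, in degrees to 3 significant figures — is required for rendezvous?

φ = 94.5°

From Kepler's third law T² = 4π²r³/μ at r = 1.33×10^9 km, T = 9680 days = 9680 × 86400 s = 8.36352×10^8 s: μ = 4π²r³/T² = 1.32781×10^11 km³/s².
In km: r₁ = 1.94 × 1.496×10^8 = 2.90224×10^8 km; r₂ = 8.91 × 1.496×10^8 = 1.332936×10^9 km.
The Hohmann ellipse has a_t = (r₁ + r₂)/2 = 8.1158×10^8 km.
The half-period of the transfer ellipse is t = π√(a_t³/μ) = 1.99333×10^8 s.
The target's mean motion on its circular orbit is ω₂ = √(μ/r₂³) = 7.48780×10^-9 rad/s.
Angle swept by the target during transfer: ω₂·t = 1.4926 rad = 85.52°.
Arrival is 180° from departure on the ellipse, so φ = 180° − 85.52° = 94.5°.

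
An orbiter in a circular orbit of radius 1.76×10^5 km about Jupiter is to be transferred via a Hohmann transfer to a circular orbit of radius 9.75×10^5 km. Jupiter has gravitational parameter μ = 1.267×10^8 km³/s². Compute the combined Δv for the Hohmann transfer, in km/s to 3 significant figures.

Δv = 13.2 km/s

Transfer-ellipse semi-major axis a_t = (r₁ + r₂)/2 = (1.760×10^5 + 9.750×10^5)/2 = 5.755×10^5 km.
At r₁ the circular-orbit speed is v₁ = √(μ/r₁) = 26.831 km/s.
On the transfer ellipse at r₁, vis-viva equation gives v_p = √[μ(2/r₁ − 1/a_t)] = 34.923 km/s.
First burn Δv₁ = |v_p − v₁| = 8.092 km/s.
Circular speed at r₂: v₂ = √(μ/r₂) = 11.3995 km/s.
Transfer-orbit speed at r₂: v_a = √[μ(2/r₂ − 1/a_t)] = 6.30405 km/s.
Second burn Δv₂ = |v₂ − v_a| = 5.095 km/s.
Total Δv = Δv₁ + Δv₂ = 13.19 km/s.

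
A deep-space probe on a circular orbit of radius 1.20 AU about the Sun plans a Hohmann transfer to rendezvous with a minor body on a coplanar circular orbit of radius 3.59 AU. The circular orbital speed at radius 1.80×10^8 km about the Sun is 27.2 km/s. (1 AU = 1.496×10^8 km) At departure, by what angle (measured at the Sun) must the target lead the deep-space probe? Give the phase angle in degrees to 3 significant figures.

From the circular-orbit relation v² = μ/r at r = 1.80×10^8 km: μ = v²r = (27.2)² × 1.80×10^8 = 1.33171×10^11 km³/s².
In km: r₁ = 1.20 × 1.496×10^8 = 1.7952×10^8 km; r₂ = 3.59 × 1.496×10^8 = 5.37064×10^8 km.
The Hohmann ellipse has a_t = (r₁ + r₂)/2 = 3.58292×10^8 km.
The half-period of the transfer ellipse is t = π√(a_t³/μ) = 5.83849×10^7 s.
Target angular speed ω₂ = √(μ/r₂³) = 2.93201×10^-8 rad/s.
Angle swept by the target during transfer: ω₂·t = 1.7119 rad = 98.08°.
Arrival is 180° from departure on the ellipse, so φ = 180° − 98.08° = 81.9°.

φ = 81.9°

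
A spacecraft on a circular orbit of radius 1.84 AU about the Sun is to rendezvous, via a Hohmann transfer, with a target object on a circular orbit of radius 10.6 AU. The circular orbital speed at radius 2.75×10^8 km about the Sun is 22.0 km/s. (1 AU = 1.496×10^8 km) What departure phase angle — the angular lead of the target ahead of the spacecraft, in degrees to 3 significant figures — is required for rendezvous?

From the circular-orbit relation v² = μ/r at r = 2.75×10^8 km: μ = v²r = (22.0)² × 2.75×10^8 = 1.33100×10^11 km³/s².
In km: r₁ = 1.84 × 1.496×10^8 = 2.75264×10^8 km; r₂ = 10.6 × 1.496×10^8 = 1.58576×10^9 km.
Semi-major axis of the transfer orbit: a_t = (2.75264×10^8 + 1.58576×10^9)/2 = 9.30512×10^8 km.
Transfer time t = π√(a_t³/μ) = 2.4442×10^8 s.
The target's mean motion on its circular orbit is ω₂ = √(μ/r₂³) = 5.7774×10^-9 rad/s.
Angle swept by the target during transfer: ω₂·t = 1.4121 rad = 80.91°.
The spacecraft traverses 180° on the transfer ellipse, so the target must lead by 180° − 80.91° = 99.1°.

φ = 99.1°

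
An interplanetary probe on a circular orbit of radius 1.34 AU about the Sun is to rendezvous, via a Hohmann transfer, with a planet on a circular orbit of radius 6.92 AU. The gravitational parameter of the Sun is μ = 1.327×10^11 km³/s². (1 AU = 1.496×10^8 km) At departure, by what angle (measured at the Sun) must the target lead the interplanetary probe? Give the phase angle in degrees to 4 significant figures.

In km: r₁ = 1.34 × 1.496×10^8 = 2.00464×10^8 km; r₂ = 6.92 × 1.496×10^8 = 1.035232×10^9 km.
The Hohmann ellipse has a_t = (r₁ + r₂)/2 = 6.17848×10^8 km.
Transfer time t = π√(a_t³/μ) = 1.324×10^8 s.
Target angular speed ω₂ = √(μ/r₂³) = 1.094×10^-8 rad/s.
Angle swept by the target during transfer: ω₂·t = 1.4485 rad = 82.99°.
The interplanetary probe traverses 180° on the transfer ellipse, so the target must lead by 180° − 82.99° = 97.01°.

φ = 97.01°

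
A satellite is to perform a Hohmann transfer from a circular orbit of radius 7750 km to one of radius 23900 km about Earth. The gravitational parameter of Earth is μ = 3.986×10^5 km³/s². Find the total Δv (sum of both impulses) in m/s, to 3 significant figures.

Transfer-ellipse semi-major axis a_t = (r₁ + r₂)/2 = (7750 + 23900)/2 = 15825 km.
At r₁ the circular-orbit speed is v₁ = √(μ/r₁) = 7.1716 km/s.
On the transfer ellipse at r₁, vis-viva equation gives v_p = √[μ(2/r₁ − 1/a_t)] = 8.8134 km/s.
First burn Δv₁ = |v_p − v₁| = 1.642 km/s.
At r₂, v₂ = √(μ/r₂) = 4.084 km/s.
Transfer-orbit speed at r₂: v_a = √[μ(2/r₂ − 1/a_t)] = 2.858 km/s.
Second burn Δv₂ = |v₂ − v_a| = 1.226 km/s.
Total Δv = Δv₁ + Δv₂ = 2.868 km/s.

Δv = 2870 m/s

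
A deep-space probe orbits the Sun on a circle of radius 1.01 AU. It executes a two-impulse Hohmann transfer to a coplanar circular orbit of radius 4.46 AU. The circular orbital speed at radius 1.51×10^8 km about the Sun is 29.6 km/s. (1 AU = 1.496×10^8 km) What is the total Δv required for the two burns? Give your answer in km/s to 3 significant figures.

Δv = 13.7 km/s

From the circular-orbit relation v² = μ/r at r = 1.51×10^8 km: μ = v²r = (29.6)² × 1.51×10^8 = 1.32300×10^11 km³/s².
In km: r₁ = 1.01 × 1.496×10^8 = 1.51096×10^8 km; r₂ = 4.46 × 1.496×10^8 = 6.67216×10^8 km.
Transfer-ellipse semi-major axis a_t = (r₁ + r₂)/2 = (1.51096×10^8 + 6.67216×10^8)/2 = 4.09156×10^8 km.
Circular speed at r₁: v₁ = √(μ/r₁) = √(1.32300×10^11/1.51096×10^8) = 29.591 km/s.
Transfer-orbit speed at r₁ (v² = μ(2/r − 1/a)): v_p = √[μ(2/r₁ − 1/a_t)] = 37.787 km/s.
First burn Δv₁ = |v_p − v₁| = 8.196 km/s.
Circular speed at r₂: v₂ = √(μ/r₂) = 14.081 km/s.
Transfer-orbit speed at r₂: v_a = √[μ(2/r₂ − 1/a_t)] = 8.5571 km/s.
Second burn Δv₂ = |v₂ − v_a| = 5.524 km/s.
Δv = Δv₁ + Δv₂ = 8.196 + 5.524 = 13.72 km/s.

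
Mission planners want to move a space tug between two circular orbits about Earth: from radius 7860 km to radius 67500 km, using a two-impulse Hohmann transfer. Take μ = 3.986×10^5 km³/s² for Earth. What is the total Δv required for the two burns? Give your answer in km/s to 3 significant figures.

Δv = 3.73 km/s

Transfer-ellipse semi-major axis a_t = (r₁ + r₂)/2 = (7860 + 67500)/2 = 37680 km.
At r₁ the circular-orbit speed is v₁ = √(μ/r₁) = 7.121 km/s.
Transfer-orbit speed at r₁ (v² = μ(2/r − 1/a)): v_p = √[μ(2/r₁ − 1/a_t)] = 9.531 km/s.
First burn Δv₁ = |v_p − v₁| = 2.410 km/s.
At r₂, v₂ = √(μ/r₂) = 2.430 km/s.
Transfer-orbit speed at r₂: v_a = √[μ(2/r₂ − 1/a_t)] = 1.110 km/s.
Second burn Δv₂ = |v₂ − v_a| = 1.320 km/s.
Total Δv = Δv₁ + Δv₂ = 3.730 km/s.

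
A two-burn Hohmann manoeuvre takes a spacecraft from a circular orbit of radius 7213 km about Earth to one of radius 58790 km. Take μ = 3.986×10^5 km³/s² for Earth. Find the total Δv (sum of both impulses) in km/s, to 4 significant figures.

Semi-major axis of the transfer orbit: a_t = (7213 + 58790)/2 = 33001.5 km.
Circular speed at r₁: v₁ = √(μ/r₁) = √(3.986×10^5/7213) = 7.434 km/s.
Transfer-orbit speed at r₁ (vis-viva): v_p = √[μ(2/r₁ − 1/a_t)] = 9.922 km/s.
First burn Δv₁ = |v_p − v₁| = 2.488 km/s.
Circular speed at r₂: v₂ = √(μ/r₂) = 2.604 km/s.
Transfer-orbit speed at r₂: v_a = √[μ(2/r₂ − 1/a_t)] = 1.217 km/s.
Second burn Δv₂ = |v₂ − v_a| = 1.387 km/s.
Δv = Δv₁ + Δv₂ = 2.488 + 1.387 = 3.875 km/s.

Δv = 3.875 km/s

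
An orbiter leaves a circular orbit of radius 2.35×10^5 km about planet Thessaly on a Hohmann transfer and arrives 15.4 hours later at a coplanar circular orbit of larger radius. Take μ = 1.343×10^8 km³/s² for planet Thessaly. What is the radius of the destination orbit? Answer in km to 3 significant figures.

Transfer time t = 15.4 hours = 55440 s, and t = π√(a_t³/μ).
So a_t = (μ t²/π²)^(1/3) = (1.343×10^8 × (55440)² / π²)^(1/3) = 3.4712×10^5 km.
Since a_t = (r₁ + r₂)/2, r₂ = 2a_t − r₁ = 2×3.4712×10^5 − 2.350×10^5 = 4.5924×10^5 km.

r₂ = 4.59×10^5 km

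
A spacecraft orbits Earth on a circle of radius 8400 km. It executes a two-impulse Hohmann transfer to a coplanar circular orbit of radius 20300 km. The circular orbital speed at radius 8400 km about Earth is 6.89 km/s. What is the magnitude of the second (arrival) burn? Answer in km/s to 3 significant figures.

From the circular-orbit relation v² = μ/r at r = 8400 km: μ = v²r = (6.89)² × 8400 = 3.98766×10^5 km³/s².
Transfer-ellipse semi-major axis a_t = (r₁ + r₂)/2 = (8400 + 20300)/2 = 14350 km.
Circular speed at r = 20300 km: v_c = √(μ/r) = 4.432 km/s.
Vis-viva on the transfer ellipse at r = 20300 km gives v_t = √[μ(2/r − 1/a_t)] = 3.391 km/s.
Δv₂ = |v_t − v_c| = |3.391 − 4.432| = 1.041 km/s.

Δv₂ = 1.04 km/s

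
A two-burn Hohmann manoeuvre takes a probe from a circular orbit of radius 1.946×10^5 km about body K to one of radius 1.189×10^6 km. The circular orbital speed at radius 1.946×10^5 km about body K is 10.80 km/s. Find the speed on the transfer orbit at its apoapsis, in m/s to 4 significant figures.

v = 2317 m/s

From the circular-orbit relation v² = μ/r at r = 1.946×10^5 km: μ = v²r = (10.80)² × 1.946×10^5 = 2.26981×10^7 km³/s².
Semi-major axis of the transfer orbit: a_t = (1.946×10^5 + 1.189×10^6)/2 = 6.918×10^5 km.
At apoapsis, r = 1.189×10^6 km.
From the vis-viva equation, v = √[μ(2/r − 1/a_t)] = 2.317 km/s.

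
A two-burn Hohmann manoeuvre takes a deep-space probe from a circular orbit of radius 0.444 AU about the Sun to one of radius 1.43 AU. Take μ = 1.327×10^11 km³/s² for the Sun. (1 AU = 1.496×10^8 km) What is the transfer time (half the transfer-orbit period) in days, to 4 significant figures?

t = 165.7 days

In km: r₁ = 0.444 × 1.496×10^8 = 6.64224×10^7 km; r₂ = 1.43 × 1.496×10^8 = 2.13928×10^8 km.
Semi-major axis of the transfer orbit: a_t = (6.64224×10^7 + 2.13928×10^8)/2 = 1.401752×10^8 km.
Transfer time t = π√(a_t³/μ) = π√((1.401752×10^8)³ / 1.327×10^11) = 1.4313×10^7 s.
Converting: 1.4313×10^7 s ÷ 86400 s/day = 165.7 days.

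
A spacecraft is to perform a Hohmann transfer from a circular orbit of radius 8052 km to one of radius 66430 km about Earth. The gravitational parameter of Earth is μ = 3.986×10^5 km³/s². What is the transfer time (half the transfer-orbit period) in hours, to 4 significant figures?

t = 9.934 hours

The Hohmann ellipse has a_t = (r₁ + r₂)/2 = 37241 km.
Half the transfer-orbit period gives t = π√(a_t³/μ) = 35761 s.
Converting: 35761 s ÷ 3600 s/hour = 9.934 hours.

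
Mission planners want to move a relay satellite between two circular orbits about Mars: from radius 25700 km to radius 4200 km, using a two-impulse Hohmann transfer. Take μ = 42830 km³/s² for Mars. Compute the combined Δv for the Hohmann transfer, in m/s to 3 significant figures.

Δv = 1600 m/s

Transfer-ellipse semi-major axis a_t = (r₁ + r₂)/2 = (25700 + 4200)/2 = 14950 km.
At r₁ the circular-orbit speed is v₁ = √(μ/r₁) = 1.2909 km/s.
On the transfer ellipse at r₁, vis-viva equation gives v_a = √[μ(2/r₁ − 1/a_t)] = 0.68424 km/s.
First burn Δv₁ = |v_a − v₁| = 0.6067 km/s.
Circular speed at r₂: v₂ = √(μ/r₂) = 3.19337 km/s.
Transfer-orbit speed at r₂: v_p = √[μ(2/r₂ − 1/a_t)] = 4.18693 km/s.
Second burn Δv₂ = |v₂ − v_p| = 0.9936 km/s.
Δv = Δv₁ + Δv₂ = 0.6067 + 0.9936 = 1.600 km/s.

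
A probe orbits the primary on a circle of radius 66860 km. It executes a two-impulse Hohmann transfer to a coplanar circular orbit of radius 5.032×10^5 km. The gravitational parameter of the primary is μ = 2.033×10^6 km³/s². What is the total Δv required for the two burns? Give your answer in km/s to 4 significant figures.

Δv = 2.849 km/s

Semi-major axis of the transfer orbit: a_t = (66860 + 5.032×10^5)/2 = 2.8503×10^5 km.
Circular speed at r₁: v₁ = √(μ/r₁) = √(2.033×10^6/66860) = 5.514238 km/s.
On the transfer ellipse at r₁, vis-viva equation gives v_p = √[μ(2/r₁ − 1/a_t)] = 7.326736 km/s.
First burn Δv₁ = |v_p − v₁| = 1.812 km/s.
At r₂, v₂ = √(μ/r₂) = 2.01001 km/s.
Transfer-orbit speed at r₂: v_a = √[μ(2/r₂ − 1/a_t)] = 0.973501 km/s.
Second burn Δv₂ = |v₂ − v_a| = 1.037 km/s.
Total Δv = Δv₁ + Δv₂ = 2.849 km/s.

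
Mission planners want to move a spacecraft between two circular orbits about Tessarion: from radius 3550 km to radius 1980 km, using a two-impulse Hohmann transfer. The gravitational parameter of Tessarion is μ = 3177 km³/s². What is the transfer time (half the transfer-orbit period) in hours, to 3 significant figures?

Semi-major axis of the transfer orbit: a_t = (3550 + 1980)/2 = 2765 km.
By Kepler's third law the transfer-orbit period is T = 2π√(a_t³/μ), so t = T/2 = 8104 s.
Converting: 8104 s ÷ 3600 s/hour = 2.25 hours.

t = 2.25 hours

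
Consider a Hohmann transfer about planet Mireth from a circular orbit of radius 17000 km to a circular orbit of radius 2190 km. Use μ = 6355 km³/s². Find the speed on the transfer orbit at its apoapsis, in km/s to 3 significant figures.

v = 0.292 km/s

The Hohmann ellipse has a_t = (r₁ + r₂)/2 = 9595 km.
At apoapsis, r = 17000 km.
Applying v² = μ(2/r − 1/a_t): v = 0.2921 km/s.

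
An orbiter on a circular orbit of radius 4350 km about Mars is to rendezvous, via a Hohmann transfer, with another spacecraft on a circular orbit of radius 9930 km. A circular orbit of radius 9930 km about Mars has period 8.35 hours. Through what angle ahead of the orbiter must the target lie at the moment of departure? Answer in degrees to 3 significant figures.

φ = 70.3°

From Kepler's third law T² = 4π²r³/μ at r = 9930 km, T = 8.35 hours = 8.35 × 3600 s = 30060 s: μ = 4π²r³/T² = 42778.9 km³/s².
Transfer-ellipse semi-major axis a_t = (r₁ + r₂)/2 = (4350 + 9930)/2 = 7140 km.
Transfer time t = π√(a_t³/μ) = 9164 s.
Target angular speed ω₂ = √(μ/r₂³) = 2.090×10^-4 rad/s.
Angle swept by the target during transfer: ω₂·t = 1.915 rad = 109.7°.
Arrival is 180° from departure on the ellipse, so φ = 180° − 109.7° = 70.3°.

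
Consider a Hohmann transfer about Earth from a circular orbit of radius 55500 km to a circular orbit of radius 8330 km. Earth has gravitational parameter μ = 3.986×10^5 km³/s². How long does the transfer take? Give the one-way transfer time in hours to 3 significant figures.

t = 7.88 hours

The Hohmann ellipse has a_t = (r₁ + r₂)/2 = 31915 km.
Transfer time t = π√(a_t³/μ) = π√((31915)³ / 3.986×10^5) = 28370 s.
Converting: 28370 s ÷ 3600 s/hour = 7.88 hours.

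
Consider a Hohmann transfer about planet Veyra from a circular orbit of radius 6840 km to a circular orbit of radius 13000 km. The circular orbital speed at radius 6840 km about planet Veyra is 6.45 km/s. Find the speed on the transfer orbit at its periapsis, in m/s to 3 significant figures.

v = 7380 m/s

From the circular-orbit relation v² = μ/r at r = 6840 km: μ = v²r = (6.45)² × 6840 = 2.84561×10^5 km³/s².
The Hohmann ellipse has a_t = (r₁ + r₂)/2 = 9920 km.
The periapsis of the transfer ellipse is at r = 6840 km.
Vis-viva: v = √[μ(2/r − 1/a_t)] = √[2.84561×10^5 × (2/6840 − 1/9920)] = 7.384 km/s.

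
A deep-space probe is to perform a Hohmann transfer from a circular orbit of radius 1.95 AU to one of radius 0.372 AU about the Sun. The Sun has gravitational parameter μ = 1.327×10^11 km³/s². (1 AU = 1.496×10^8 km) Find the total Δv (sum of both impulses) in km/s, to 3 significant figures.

Δv = 23.7 km/s

In km: r₁ = 1.95 × 1.496×10^8 = 2.9172×10^8 km; r₂ = 0.372 × 1.496×10^8 = 5.56512×10^7 km.
The Hohmann ellipse has a_t = (r₁ + r₂)/2 = 1.736856×10^8 km.
At r₁ the circular-orbit speed is v₁ = √(μ/r₁) = 21.3281 km/s.
On the transfer ellipse at r₁, v² = μ(2/r − 1/a) gives v_a = √[μ(2/r₁ − 1/a_t)] = 12.0728 km/s.
First burn Δv₁ = |v_a − v₁| = 9.2553 km/s.
Circular speed at r₂: v₂ = √(μ/r₂) = 48.831 km/s.
Transfer-orbit speed at r₂: v_p = √[μ(2/r₂ − 1/a_t)] = 63.285 km/s.
Second burn Δv₂ = |v₂ − v_p| = 14.454 km/s.
Total Δv = Δv₁ + Δv₂ = 23.71 km/s.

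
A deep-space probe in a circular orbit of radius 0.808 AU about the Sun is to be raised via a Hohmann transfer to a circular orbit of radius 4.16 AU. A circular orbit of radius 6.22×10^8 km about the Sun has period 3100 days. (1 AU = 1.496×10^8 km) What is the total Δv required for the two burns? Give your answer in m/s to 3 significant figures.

Δv = 16000 m/s

From Kepler's third law T² = 4π²r³/μ at r = 6.22×10^8 km, T = 3100 days = 3100 × 86400 s = 2.6784×10^8 s: μ = 4π²r³/T² = 1.32428×10^11 km³/s².
In km: r₁ = 0.808 × 1.496×10^8 = 1.208768×10^8 km; r₂ = 4.16 × 1.496×10^8 = 6.22336×10^8 km.
Semi-major axis of the transfer orbit: a_t = (1.208768×10^8 + 6.22336×10^8)/2 = 3.716064×10^8 km.
At r₁ the circular-orbit speed is v₁ = √(μ/r₁) = 33.099 km/s.
On the transfer ellipse at r₁, vis-viva gives v_p = √[μ(2/r₁ − 1/a_t)] = 42.834 km/s.
First burn Δv₁ = |v_p − v₁| = 9.735 km/s.
At r₂, v₂ = √(μ/r₂) = 14.5874 km/s.
Transfer-orbit speed at r₂: v_a = √[μ(2/r₂ − 1/a_t)] = 8.31970 km/s.
Second burn Δv₂ = |v₂ − v_a| = 6.268 km/s.
Total Δv = Δv₁ + Δv₂ = 16.00 km/s.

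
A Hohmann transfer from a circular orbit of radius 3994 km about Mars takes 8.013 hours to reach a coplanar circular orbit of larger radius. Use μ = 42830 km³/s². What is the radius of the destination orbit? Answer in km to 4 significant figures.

Transfer time t = 8.013 hours = 28846.8 s, and t = π√(a_t³/μ).
So a_t = (μ t²/π²)^(1/3) = (42830 × (28846.8)² / π²)^(1/3) = 15342 km.
Since a_t = (r₁ + r₂)/2, r₂ = 2a_t − r₁ = 2×15342 − 3994 = 26690 km.

r₂ = 26690 km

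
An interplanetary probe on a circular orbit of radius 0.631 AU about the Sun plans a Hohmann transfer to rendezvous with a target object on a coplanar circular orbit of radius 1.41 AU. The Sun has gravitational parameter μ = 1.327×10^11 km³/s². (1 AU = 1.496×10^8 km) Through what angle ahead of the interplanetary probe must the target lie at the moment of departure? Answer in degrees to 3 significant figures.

In km: r₁ = 0.631 × 1.496×10^8 = 9.43976×10^7 km; r₂ = 1.41 × 1.496×10^8 = 2.10936×10^8 km.
Semi-major axis of the transfer orbit: a_t = (9.43976×10^7 + 2.10936×10^8)/2 = 1.526668×10^8 km.
The half-period of the transfer ellipse is t = π√(a_t³/μ) = 1.6268×10^7 s.
Target angular speed ω₂ = √(μ/r₂³) = 1.1891×10^-7 rad/s.
Angle swept by the target during transfer: ω₂·t = 1.934 rad = 110.8°.
The interplanetary probe traverses 180° on the transfer ellipse, so the target must lead by 180° − 110.8° = 69.2°.

φ = 69.2°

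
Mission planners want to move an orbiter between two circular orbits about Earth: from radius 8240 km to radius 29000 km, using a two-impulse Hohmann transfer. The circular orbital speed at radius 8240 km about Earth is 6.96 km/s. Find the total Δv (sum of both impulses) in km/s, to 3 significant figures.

From the circular-orbit relation v² = μ/r at r = 8240 km: μ = v²r = (6.96)² × 8240 = 3.99159×10^5 km³/s².
Semi-major axis of the transfer orbit: a_t = (8240 + 29000)/2 = 18620 km.
Circular speed at r₁: v₁ = √(μ/r₁) = √(3.99159×10^5/8240) = 6.960 km/s.
On the transfer ellipse at r₁, vis-viva equation gives v_p = √[μ(2/r₁ − 1/a_t)] = 8.686 km/s.
First burn Δv₁ = |v_p − v₁| = 1.726 km/s.
At r₂, v₂ = √(μ/r₂) = 3.710 km/s.
Transfer-orbit speed at r₂: v_a = √[μ(2/r₂ − 1/a_t)] = 2.468 km/s.
Second burn Δv₂ = |v₂ − v_a| = 1.242 km/s.
Total Δv = Δv₁ + Δv₂ = 2.968 km/s.

Δv = 2.97 km/s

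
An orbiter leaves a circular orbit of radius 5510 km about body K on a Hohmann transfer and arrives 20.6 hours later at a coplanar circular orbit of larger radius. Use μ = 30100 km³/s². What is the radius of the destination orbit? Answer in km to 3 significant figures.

r₂ = 45700 km

Transfer time t = 20.6 hours = 74160 s, and t = π√(a_t³/μ).
So a_t = (μ t²/π²)^(1/3) = (30100 × (74160)² / π²)^(1/3) = 25598 km.
Since a_t = (r₁ + r₂)/2, r₂ = 2a_t − r₁ = 2×25598 − 5510 = 45686 km.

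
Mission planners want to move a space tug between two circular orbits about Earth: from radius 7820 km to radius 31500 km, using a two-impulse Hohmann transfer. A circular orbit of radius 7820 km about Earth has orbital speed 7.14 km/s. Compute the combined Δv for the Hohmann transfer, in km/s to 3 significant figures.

From the circular-orbit relation v² = μ/r at r = 7820 km: μ = v²r = (7.14)² × 7820 = 3.98660×10^5 km³/s².
Semi-major axis of the transfer orbit: a_t = (7820 + 31500)/2 = 19660 km.
Circular speed at r₁: v₁ = √(μ/r₁) = √(3.98660×10^5/7820) = 7.140 km/s.
On the transfer ellipse at r₁, vis-viva gives v_p = √[μ(2/r₁ − 1/a_t)] = 9.038 km/s.
First burn Δv₁ = |v_p − v₁| = 1.898 km/s.
At r₂, v₂ = √(μ/r₂) = 3.558 km/s.
Transfer-orbit speed at r₂: v_a = √[μ(2/r₂ − 1/a_t)] = 2.244 km/s.
Second burn Δv₂ = |v₂ − v_a| = 1.314 km/s.
Δv = Δv₁ + Δv₂ = 1.898 + 1.314 = 3.212 km/s.

Δv = 3.21 km/s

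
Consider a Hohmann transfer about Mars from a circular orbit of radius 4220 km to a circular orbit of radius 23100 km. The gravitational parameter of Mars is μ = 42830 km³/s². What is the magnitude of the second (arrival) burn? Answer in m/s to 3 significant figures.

Δv₂ = 605 m/s

Transfer-ellipse semi-major axis a_t = (r₁ + r₂)/2 = (4220 + 23100)/2 = 13660 km.
Circular speed at r = 23100 km: v_c = √(μ/r) = 1.36166 km/s.
Transfer-orbit speed at the same r (vis-viva, a = a_t): v_t = √[μ(2/r − 1/a_t)] = 0.756831 km/s.
Δv₂ = |v_t − v_c| = |0.756831 − 1.36166| = 0.6048 km/s.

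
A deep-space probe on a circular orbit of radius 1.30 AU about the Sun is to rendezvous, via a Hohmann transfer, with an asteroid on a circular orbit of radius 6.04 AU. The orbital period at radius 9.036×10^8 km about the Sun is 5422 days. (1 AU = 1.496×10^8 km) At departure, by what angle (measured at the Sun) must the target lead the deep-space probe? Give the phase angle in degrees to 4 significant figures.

φ = 94.75°

From Kepler's third law T² = 4π²r³/μ at r = 9.036×10^8 km, T = 5422 days = 5422 × 86400 s = 4.684608×10^8 s: μ = 4π²r³/T² = 1.32722×10^11 km³/s².
In km: r₁ = 1.30 × 1.496×10^8 = 1.9448×10^8 km; r₂ = 6.04 × 1.496×10^8 = 9.03584×10^8 km.
Semi-major axis of the transfer orbit: a_t = (1.9448×10^8 + 9.03584×10^8)/2 = 5.49032×10^8 km.
The half-period of the transfer ellipse is t = π√(a_t³/μ) = 1.109367×10^8 s.
Target angular speed ω₂ = √(μ/r₂³) = 1.341276×10^-8 rad/s.
Angle swept by the target during transfer: ω₂·t = 1.48797 rad = 85.25°.
Arrival is 180° from departure on the ellipse, so φ = 180° − 85.25° = 94.75°.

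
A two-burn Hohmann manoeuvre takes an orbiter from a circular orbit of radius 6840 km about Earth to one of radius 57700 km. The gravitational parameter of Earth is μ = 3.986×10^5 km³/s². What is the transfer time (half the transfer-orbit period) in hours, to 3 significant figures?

Semi-major axis of the transfer orbit: a_t = (6840 + 57700)/2 = 32270 km.
By Kepler's third law the transfer-orbit period is T = 2π√(a_t³/μ), so t = T/2 = 28850 s.
Converting: 28850 s ÷ 3600 s/hour = 8.01 hours.

t = 8.01 hours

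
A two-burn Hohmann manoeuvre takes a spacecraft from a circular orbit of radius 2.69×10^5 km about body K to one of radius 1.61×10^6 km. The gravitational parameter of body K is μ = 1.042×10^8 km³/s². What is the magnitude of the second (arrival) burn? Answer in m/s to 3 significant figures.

Semi-major axis of the transfer orbit: a_t = (2.690×10^5 + 1.610×10^6)/2 = 9.395×10^5 km.
Circular speed at r = 1.610×10^6 km: v_c = √(μ/r) = 8.045 km/s.
Vis-viva on the transfer ellipse at r = 1.610×10^6 km gives v_t = √[μ(2/r − 1/a_t)] = 4.305 km/s.
Δv₂ = |v_t − v_c| = |4.305 − 8.045| = 3.740 km/s.

Δv₂ = 3740 m/s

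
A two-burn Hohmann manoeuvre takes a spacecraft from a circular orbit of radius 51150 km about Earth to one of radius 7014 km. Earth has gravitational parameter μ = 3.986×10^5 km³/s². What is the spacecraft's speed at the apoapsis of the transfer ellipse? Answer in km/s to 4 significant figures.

The Hohmann ellipse has a_t = (r₁ + r₂)/2 = 29082 km.
The apoapsis of the transfer ellipse is at r = 51150 km.
Applying v² = μ(2/r − 1/a_t): v = 1.371 km/s.

v = 1.371 km/s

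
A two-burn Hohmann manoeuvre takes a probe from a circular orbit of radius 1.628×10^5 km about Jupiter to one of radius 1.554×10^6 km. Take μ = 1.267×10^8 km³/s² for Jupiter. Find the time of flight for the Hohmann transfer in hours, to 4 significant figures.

t = 61.66 hours

Transfer-ellipse semi-major axis a_t = (r₁ + r₂)/2 = (1.628×10^5 + 1.554×10^6)/2 = 8.584×10^5 km.
Half the transfer-orbit period gives t = π√(a_t³/μ) = 2.2197×10^5 s.
Converting: 2.2197×10^5 s ÷ 3600 s/hour = 61.66 hours.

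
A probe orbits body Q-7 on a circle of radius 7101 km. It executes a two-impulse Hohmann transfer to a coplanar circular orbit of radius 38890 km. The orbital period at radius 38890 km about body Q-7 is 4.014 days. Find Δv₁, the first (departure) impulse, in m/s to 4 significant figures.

From Kepler's third law T² = 4π²r³/μ at r = 38890 km, T = 4.014 days = 4.014 × 86400 s = 3.468096×10^5 s: μ = 4π²r³/T² = 19306.0 km³/s².
The Hohmann ellipse has a_t = (r₁ + r₂)/2 = 22995.5 km.
On the circular orbit at r = 7101 km, v_c = √(μ/r) = 1.6489 km/s.
Transfer-orbit speed at the same r (vis-viva, a = a_t): v_t = √[μ(2/r − 1/a_t)] = 2.1443 km/s.
Δv₁ = |v_t − v_c| = |2.1443 − 1.6489| = 0.4954 km/s.

Δv₁ = 495.4 m/s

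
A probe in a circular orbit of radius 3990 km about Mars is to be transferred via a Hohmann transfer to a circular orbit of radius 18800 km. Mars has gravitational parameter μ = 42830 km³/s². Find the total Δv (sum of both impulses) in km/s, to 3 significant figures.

Transfer-ellipse semi-major axis a_t = (r₁ + r₂)/2 = (3990 + 18800)/2 = 11395 km.
At r₁ the circular-orbit speed is v₁ = √(μ/r₁) = 3.276 km/s.
On the transfer ellipse at r₁, vis-viva equation gives v_p = √[μ(2/r₁ − 1/a_t)] = 4.208 km/s.
First burn Δv₁ = |v_p − v₁| = 0.9320 km/s.
At r₂, v₂ = √(μ/r₂) = 1.50937 km/s.
Transfer-orbit speed at r₂: v_a = √[μ(2/r₂ − 1/a_t)] = 0.893150 km/s.
Second burn Δv₂ = |v₂ − v_a| = 0.6162 km/s.
Δv = Δv₁ + Δv₂ = 0.9320 + 0.6162 = 1.548 km/s.

Δv = 1.55 km/s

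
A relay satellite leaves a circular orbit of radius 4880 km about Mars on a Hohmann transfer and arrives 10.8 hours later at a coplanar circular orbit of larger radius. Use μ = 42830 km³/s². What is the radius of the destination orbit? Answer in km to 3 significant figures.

r₂ = 32600 km

Transfer time t = 10.8 hours = 38880 s, and t = π√(a_t³/μ).
So a_t = (μ t²/π²)^(1/3) = (42830 × (38880)² / π²)^(1/3) = 18720 km.
Since a_t = (r₁ + r₂)/2, r₂ = 2a_t − r₁ = 2×18720 − 4880 = 32560 km.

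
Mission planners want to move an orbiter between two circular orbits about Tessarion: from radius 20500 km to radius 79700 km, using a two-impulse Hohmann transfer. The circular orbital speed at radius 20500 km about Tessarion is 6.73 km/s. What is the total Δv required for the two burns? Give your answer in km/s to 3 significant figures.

From the circular-orbit relation v² = μ/r at r = 20500 km: μ = v²r = (6.73)² × 20500 = 9.28504×10^5 km³/s².
Semi-major axis of the transfer orbit: a_t = (20500 + 79700)/2 = 50100 km.
At r₁ the circular-orbit speed is v₁ = √(μ/r₁) = 6.730 km/s.
Transfer-orbit speed at r₁ (v² = μ(2/r − 1/a)): v_p = √[μ(2/r₁ − 1/a_t)] = 8.488 km/s.
First burn Δv₁ = |v_p − v₁| = 1.758 km/s.
At r₂, v₂ = √(μ/r₂) = 3.413 km/s.
Transfer-orbit speed at r₂: v_a = √[μ(2/r₂ − 1/a_t)] = 2.183 km/s.
Second burn Δv₂ = |v₂ − v_a| = 1.230 km/s.
Δv = Δv₁ + Δv₂ = 1.758 + 1.230 = 2.988 km/s.

Δv = 2.99 km/s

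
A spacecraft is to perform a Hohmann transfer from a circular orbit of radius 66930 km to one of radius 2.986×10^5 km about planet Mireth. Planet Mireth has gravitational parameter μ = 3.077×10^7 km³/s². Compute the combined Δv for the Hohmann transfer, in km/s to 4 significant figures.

Transfer-ellipse semi-major axis a_t = (r₁ + r₂)/2 = (66930 + 2.986×10^5)/2 = 1.82765×10^5 km.
At r₁ the circular-orbit speed is v₁ = √(μ/r₁) = 21.441 km/s.
On the transfer ellipse at r₁, v² = μ(2/r − 1/a) gives v_p = √[μ(2/r₁ − 1/a_t)] = 27.406 km/s.
First burn Δv₁ = |v_p − v₁| = 5.965 km/s.
At r₂, v₂ = √(μ/r₂) = 10.151 km/s.
Transfer-orbit speed at r₂: v_a = √[μ(2/r₂ − 1/a_t)] = 6.1430 km/s.
Second burn Δv₂ = |v₂ − v_a| = 4.008 km/s.
Δv = Δv₁ + Δv₂ = 5.965 + 4.008 = 9.973 km/s.

Δv = 9.973 km/s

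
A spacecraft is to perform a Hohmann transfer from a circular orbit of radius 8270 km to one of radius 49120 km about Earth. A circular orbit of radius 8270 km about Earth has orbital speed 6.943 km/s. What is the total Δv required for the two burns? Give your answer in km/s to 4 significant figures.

From the circular-orbit relation v² = μ/r at r = 8270 km: μ = v²r = (6.943)² × 8270 = 3.98657×10^5 km³/s².
The Hohmann ellipse has a_t = (r₁ + r₂)/2 = 28695 km.
Circular speed at r₁: v₁ = √(μ/r₁) = √(3.98657×10^5/8270) = 6.943 km/s.
On the transfer ellipse at r₁, vis-viva gives v_p = √[μ(2/r₁ − 1/a_t)] = 9.084 km/s.
First burn Δv₁ = |v_p − v₁| = 2.141 km/s.
Circular speed at r₂: v₂ = √(μ/r₂) = 2.84886 km/s.
Transfer-orbit speed at r₂: v_a = √[μ(2/r₂ − 1/a_t)] = 1.52940 km/s.
Second burn Δv₂ = |v₂ − v_a| = 1.319 km/s.
Δv = Δv₁ + Δv₂ = 2.141 + 1.319 = 3.460 km/s.

Δv = 3.460 km/s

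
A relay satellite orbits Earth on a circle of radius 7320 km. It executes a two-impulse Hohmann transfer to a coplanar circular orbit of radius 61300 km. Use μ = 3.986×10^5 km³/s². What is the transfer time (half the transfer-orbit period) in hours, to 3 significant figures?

Transfer-ellipse semi-major axis a_t = (r₁ + r₂)/2 = (7320 + 61300)/2 = 34310 km.
Transfer time t = π√(a_t³/μ) = π√((34310)³ / 3.986×10^5) = 31620 s.
Converting: 31620 s ÷ 3600 s/hour = 8.78 hours.

t = 8.78 hours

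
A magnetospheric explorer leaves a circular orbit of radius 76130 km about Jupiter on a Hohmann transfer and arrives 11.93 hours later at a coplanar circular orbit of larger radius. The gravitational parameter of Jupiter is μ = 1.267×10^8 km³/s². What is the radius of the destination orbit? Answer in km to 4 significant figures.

r₂ = 4.982×10^5 km

Transfer time t = 11.93 hours = 42948 s, and t = π√(a_t³/μ).
So a_t = (μ t²/π²)^(1/3) = (1.267×10^8 × (42948)² / π²)^(1/3) = 2.8716×10^5 km.
Since a_t = (r₁ + r₂)/2, r₂ = 2a_t − r₁ = 2×2.8716×10^5 − 76130 = 4.9819×10^5 km.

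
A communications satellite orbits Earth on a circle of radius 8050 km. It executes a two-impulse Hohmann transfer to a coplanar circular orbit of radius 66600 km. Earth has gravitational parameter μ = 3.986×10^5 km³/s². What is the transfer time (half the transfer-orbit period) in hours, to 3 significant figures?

t = 9.97 hours

Transfer-ellipse semi-major axis a_t = (r₁ + r₂)/2 = (8050 + 66600)/2 = 37325 km.
Transfer time t = π√(a_t³/μ) = π√((37325)³ / 3.986×10^5) = 35880 s.
Converting: 35880 s ÷ 3600 s/hour = 9.97 hours.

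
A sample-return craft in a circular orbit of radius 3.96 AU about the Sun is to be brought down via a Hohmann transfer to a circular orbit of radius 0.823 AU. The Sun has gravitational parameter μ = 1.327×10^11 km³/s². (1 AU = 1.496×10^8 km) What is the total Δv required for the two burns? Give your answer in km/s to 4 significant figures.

Δv = 15.60 km/s

In km: r₁ = 3.96 × 1.496×10^8 = 5.92416×10^8 km; r₂ = 0.823 × 1.496×10^8 = 1.231208×10^8 km.
Semi-major axis of the transfer orbit: a_t = (5.92416×10^8 + 1.231208×10^8)/2 = 3.577684×10^8 km.
Circular speed at r₁: v₁ = √(μ/r₁) = √(1.327×10^11/5.92416×10^8) = 14.967 km/s.
Transfer-orbit speed at r₁ (v² = μ(2/r − 1/a)): v_a = √[μ(2/r₁ − 1/a_t)] = 8.7798 km/s.
First burn Δv₁ = |v_a − v₁| = 6.187 km/s.
At r₂, v₂ = √(μ/r₂) = 32.830 km/s.
Transfer-orbit speed at r₂: v_p = √[μ(2/r₂ − 1/a_t)] = 42.246 km/s.
Second burn Δv₂ = |v₂ − v_p| = 9.416 km/s.
Total Δv = Δv₁ + Δv₂ = 15.60 km/s.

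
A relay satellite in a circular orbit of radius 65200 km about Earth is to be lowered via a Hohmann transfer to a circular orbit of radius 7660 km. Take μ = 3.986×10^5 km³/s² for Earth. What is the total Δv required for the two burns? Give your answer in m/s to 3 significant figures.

Δv = 3780 m/s

Semi-major axis of the transfer orbit: a_t = (65200 + 7660)/2 = 36430 km.
At r₁ the circular-orbit speed is v₁ = √(μ/r₁) = 2.473 km/s.
On the transfer ellipse at r₁, vis-viva equation gives v_a = √[μ(2/r₁ − 1/a_t)] = 1.134 km/s.
First burn Δv₁ = |v_a − v₁| = 1.339 km/s.
At r₂, v₂ = √(μ/r₂) = 7.2136 km/s.
Transfer-orbit speed at r₂: v_p = √[μ(2/r₂ − 1/a_t)] = 9.6505 km/s.
Second burn Δv₂ = |v₂ − v_p| = 2.437 km/s.
Total Δv = Δv₁ + Δv₂ = 3.776 km/s.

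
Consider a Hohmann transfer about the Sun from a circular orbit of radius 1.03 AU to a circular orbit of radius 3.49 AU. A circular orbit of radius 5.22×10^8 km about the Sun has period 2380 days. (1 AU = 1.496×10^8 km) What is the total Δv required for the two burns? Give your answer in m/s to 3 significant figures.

Δv = 12300 m/s

From Kepler's third law T² = 4π²r³/μ at r = 5.22×10^8 km, T = 2380 days = 2380 × 86400 s = 2.05632×10^8 s: μ = 4π²r³/T² = 1.32797×10^11 km³/s².
In km: r₁ = 1.03 × 1.496×10^8 = 1.54088×10^8 km; r₂ = 3.49 × 1.496×10^8 = 5.22104×10^8 km.
Semi-major axis of the transfer orbit: a_t = (1.54088×10^8 + 5.22104×10^8)/2 = 3.38096×10^8 km.
At r₁ the circular-orbit speed is v₁ = √(μ/r₁) = 29.357 km/s.
Transfer-orbit speed at r₁ (vis-viva): v_p = √[μ(2/r₁ − 1/a_t)] = 36.481 km/s.
First burn Δv₁ = |v_p − v₁| = 7.124 km/s.
At r₂, v₂ = √(μ/r₂) = 15.9484 km/s.
Transfer-orbit speed at r₂: v_a = √[μ(2/r₂ − 1/a_t)] = 10.7667 km/s.
Second burn Δv₂ = |v₂ − v_a| = 5.182 km/s.
Total Δv = Δv₁ + Δv₂ = 12.31 km/s.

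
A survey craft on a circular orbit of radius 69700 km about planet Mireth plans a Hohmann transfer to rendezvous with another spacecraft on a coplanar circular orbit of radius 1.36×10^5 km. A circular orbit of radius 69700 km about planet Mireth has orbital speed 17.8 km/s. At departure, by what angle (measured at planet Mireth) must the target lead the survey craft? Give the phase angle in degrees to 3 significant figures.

φ = 61.6°

From the circular-orbit relation v² = μ/r at r = 69700 km: μ = v²r = (17.8)² × 69700 = 2.20837×10^7 km³/s².
The Hohmann ellipse has a_t = (r₁ + r₂)/2 = 1.0285×10^5 km.
Transfer time t = π√(a_t³/μ) = 22050 s.
The target's mean motion on its circular orbit is ω₂ = √(μ/r₂³) = 9.370×10^-5 rad/s.
Angle swept by the target during transfer: ω₂·t = 2.066 rad = 118.4°.
The survey craft traverses 180° on the transfer ellipse, so the target must lead by 180° − 118.4° = 61.6°.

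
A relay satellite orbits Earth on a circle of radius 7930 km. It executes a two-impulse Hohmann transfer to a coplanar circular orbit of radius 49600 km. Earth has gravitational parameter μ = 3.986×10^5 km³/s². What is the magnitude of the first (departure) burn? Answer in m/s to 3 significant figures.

Δv₁ = 2220 m/s

Semi-major axis of the transfer orbit: a_t = (7930 + 49600)/2 = 28765 km.
Circular speed at r = 7930 km: v_c = √(μ/r) = 7.090 km/s.
Vis-viva on the transfer ellipse at r = 7930 km gives v_t = √[μ(2/r − 1/a_t)] = 9.310 km/s.
Δv₁ = |v_t − v_c| = |9.310 − 7.090| = 2.220 km/s.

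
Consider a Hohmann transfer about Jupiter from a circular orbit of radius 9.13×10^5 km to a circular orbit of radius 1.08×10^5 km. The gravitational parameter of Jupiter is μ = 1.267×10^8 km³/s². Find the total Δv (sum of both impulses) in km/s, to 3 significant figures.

The Hohmann ellipse has a_t = (r₁ + r₂)/2 = 5.105×10^5 km.
Circular speed at r₁: v₁ = √(μ/r₁) = √(1.267×10^8/9.130×10^5) = 11.78021 km/s.
Transfer-orbit speed at r₁ (v² = μ(2/r − 1/a)): v_a = √[μ(2/r₁ − 1/a_t)] = 5.418348 km/s.
First burn Δv₁ = |v_a − v₁| = 6.3619 km/s.
At r₂, v₂ = √(μ/r₂) = 34.251 km/s.
Transfer-orbit speed at r₂: v_p = √[μ(2/r₂ − 1/a_t)] = 45.805 km/s.
Second burn Δv₂ = |v₂ − v_p| = 11.554 km/s.
Total Δv = Δv₁ + Δv₂ = 17.92 km/s.

Δv = 17.9 km/s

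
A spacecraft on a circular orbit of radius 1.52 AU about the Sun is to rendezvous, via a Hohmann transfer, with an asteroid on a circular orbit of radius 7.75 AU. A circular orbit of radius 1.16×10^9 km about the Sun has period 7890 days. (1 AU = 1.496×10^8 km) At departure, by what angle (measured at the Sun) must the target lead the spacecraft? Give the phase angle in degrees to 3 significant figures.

φ = 96.7°

From Kepler's third law T² = 4π²r³/μ at r = 1.16×10^9 km, T = 7890 days = 7890 × 86400 s = 6.81696×10^8 s: μ = 4π²r³/T² = 1.32603×10^11 km³/s².
In km: r₁ = 1.52 × 1.496×10^8 = 2.27392×10^8 km; r₂ = 7.75 × 1.496×10^8 = 1.1594×10^9 km.
Semi-major axis of the transfer orbit: a_t = (2.27392×10^8 + 1.1594×10^9)/2 = 6.93396×10^8 km.
The half-period of the transfer ellipse is t = π√(a_t³/μ) = 1.575236×10^8 s.
The target's mean motion on its circular orbit is ω₂ = √(μ/r₂³) = 9.224146×10^-9 rad/s.
Angle swept by the target during transfer: ω₂·t = 1.45302 rad = 83.252°.
The spacecraft traverses 180° on the transfer ellipse, so the target must lead by 180° − 83.252° = 96.7°.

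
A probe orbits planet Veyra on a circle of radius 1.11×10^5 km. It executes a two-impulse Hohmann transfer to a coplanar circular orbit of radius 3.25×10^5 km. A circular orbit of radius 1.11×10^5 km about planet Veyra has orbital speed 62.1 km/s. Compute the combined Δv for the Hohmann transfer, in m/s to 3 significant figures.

From the circular-orbit relation v² = μ/r at r = 1.11×10^5 km: μ = v²r = (62.1)² × 1.11×10^5 = 4.28062×10^8 km³/s².
Transfer-ellipse semi-major axis a_t = (r₁ + r₂)/2 = (1.110×10^5 + 3.250×10^5)/2 = 2.180×10^5 km.
At r₁ the circular-orbit speed is v₁ = √(μ/r₁) = 62.10 km/s.
On the transfer ellipse at r₁, v² = μ(2/r − 1/a) gives v_p = √[μ(2/r₁ − 1/a_t)] = 75.82 km/s.
First burn Δv₁ = |v_p − v₁| = 13.72 km/s.
Circular speed at r₂: v₂ = √(μ/r₂) = 36.2920 km/s.
Transfer-orbit speed at r₂: v_a = √[μ(2/r₂ − 1/a_t)] = 25.8967 km/s.
Second burn Δv₂ = |v₂ − v_a| = 10.40 km/s.
Δv = Δv₁ + Δv₂ = 13.72 + 10.40 = 24.12 km/s.

Δv = 24100 m/s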